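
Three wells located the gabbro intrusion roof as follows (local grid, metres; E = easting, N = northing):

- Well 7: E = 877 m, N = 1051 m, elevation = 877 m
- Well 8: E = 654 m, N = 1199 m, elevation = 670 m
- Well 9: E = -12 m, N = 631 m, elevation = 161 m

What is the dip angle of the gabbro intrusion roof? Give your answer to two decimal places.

Let the plane be z = a·E + b·N + c.
Well 8−Well 7: −223a + 148b = −207;  Well 9−Well 7: −889a − 420b = −716.
Solving gives a = 0.85649, b = −0.10813.
Gradient magnitude |∇z| = √(a² + b²) = √(0.73357 + 0.01169) = 0.86328.
True dip = arctan(0.86328) = 40.80°, dipping toward W (azimuth ≈ 277°).

40.80°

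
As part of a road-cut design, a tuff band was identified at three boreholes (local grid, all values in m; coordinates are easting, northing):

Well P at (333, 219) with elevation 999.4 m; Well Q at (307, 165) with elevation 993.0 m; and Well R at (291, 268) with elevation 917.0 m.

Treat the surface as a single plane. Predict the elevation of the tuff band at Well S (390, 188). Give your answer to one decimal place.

Let the plane be z = a·easting + b·northing + c.
Well Q−Well P: −26a − 54b = −6.4;  Well R−Well P: −42a + 49b = −82.4.
Solving gives a = 1.34478, b = −0.52897.
Then c = 999.4 − a·333 − b·219 = 667.43.
At (390, 188): z = 524.5 − 99.4 + 667.43 = 1092.5 m.

1092.5 m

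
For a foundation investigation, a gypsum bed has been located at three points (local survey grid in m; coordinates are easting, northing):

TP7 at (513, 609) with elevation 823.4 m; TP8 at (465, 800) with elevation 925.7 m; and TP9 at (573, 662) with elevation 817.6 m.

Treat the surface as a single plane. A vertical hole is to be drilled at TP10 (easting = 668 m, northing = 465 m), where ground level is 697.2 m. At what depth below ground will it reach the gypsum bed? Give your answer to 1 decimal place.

Two edge vectors: TP7→TP8 = (-48, 191, 102.3), TP7→TP9 = (60, 53, -5.8).
Normal n = (TP7→TP8) × (TP7→TP9) = (-6529.7, 5859.6, -14004).
So ∂z/∂easting = −n_x/n_z = −0.46627 and ∂z/∂northing = −n_y/n_z = 0.41842.
Intercept c from TP7: 823.4 + 239.20 − 254.82 = 807.78.
At (668, 465): z_contact = −311.47 + 194.57 + 807.78 = 690.87 m.
Depth below ground = 697.2 − 690.87 = 6.3 m.

6.3 m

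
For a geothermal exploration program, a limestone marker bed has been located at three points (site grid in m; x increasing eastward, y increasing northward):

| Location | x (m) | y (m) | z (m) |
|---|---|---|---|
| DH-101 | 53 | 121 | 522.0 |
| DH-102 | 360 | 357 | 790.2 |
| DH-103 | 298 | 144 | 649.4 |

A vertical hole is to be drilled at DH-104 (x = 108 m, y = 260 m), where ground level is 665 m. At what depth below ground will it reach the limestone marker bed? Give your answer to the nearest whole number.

44 m

Let the plane be z = a·x + b·y + c.
DH-102−DH-101: 307a + 236b = 268.2;  DH-103−DH-101: 245a + 23b = 127.4.
Solving gives a = 0.47081, b = 0.52399.
Then c = 522 − a·53 − b·121 = 433.64.
At (108, 260): z_contact = 50.8 + 136.2 + 433.64 = 620.7 m.
Depth below ground = 665 − 620.7 = 44 m.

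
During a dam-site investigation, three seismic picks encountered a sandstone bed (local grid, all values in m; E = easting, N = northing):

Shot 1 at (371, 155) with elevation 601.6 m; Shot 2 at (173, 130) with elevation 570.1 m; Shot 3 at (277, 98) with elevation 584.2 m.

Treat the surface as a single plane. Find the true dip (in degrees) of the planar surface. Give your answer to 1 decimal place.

Two edge vectors: Shot 1→Shot 2 = (-198, -25, -31.5), Shot 1→Shot 3 = (-94, -57, -17.4).
Normal n = (Shot 1→Shot 2) × (Shot 1→Shot 3) = (-1360.5, -484.2, 8936).
So ∂z/∂E = −n_x/n_z = 0.15225 and ∂z/∂N = −n_y/n_z = 0.05419.
Gradient magnitude |∇z| = √(a² + b²) = √(0.02318 + 0.00294) = 0.16160.
True dip = arctan(0.16160) = 9.2°, dipping toward WSW (azimuth ≈ 250°).

9.2°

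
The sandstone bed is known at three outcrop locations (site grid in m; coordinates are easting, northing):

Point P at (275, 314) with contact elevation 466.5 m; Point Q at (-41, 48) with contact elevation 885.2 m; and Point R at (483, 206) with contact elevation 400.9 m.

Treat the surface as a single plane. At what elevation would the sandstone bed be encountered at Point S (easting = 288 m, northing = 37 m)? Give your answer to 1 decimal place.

662.9 m

Two edge vectors: Point P→Point Q = (-316, -266, 418.7), Point P→Point R = (208, -108, -65.6).
Normal n = (Point P→Point Q) × (Point P→Point R) = (62669.2, 66360, 89456).
So ∂z/∂easting = −n_x/n_z = −0.70056 and ∂z/∂northing = −n_y/n_z = −0.74182.
Intercept c from Point P: 466.5 + 192.65 + 232.93 = 892.08.
At (288, 37): z = −201.8 − 27.4 + 892.08 = 662.9 m.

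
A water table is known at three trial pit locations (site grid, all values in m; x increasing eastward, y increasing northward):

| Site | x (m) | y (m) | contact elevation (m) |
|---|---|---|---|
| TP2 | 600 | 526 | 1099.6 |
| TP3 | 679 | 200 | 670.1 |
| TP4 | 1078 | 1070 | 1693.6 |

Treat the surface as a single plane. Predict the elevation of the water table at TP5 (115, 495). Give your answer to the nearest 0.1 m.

1157.9 m

Two edge vectors: TP2→TP3 = (79, -326, -429.5), TP2→TP4 = (478, 544, 594).
Normal n = (TP2→TP3) × (TP2→TP4) = (40004, -252227, 198804).
So ∂z/∂x = −n_x/n_z = −0.201223 and ∂z/∂y = −n_y/n_z = 1.268722.
Intercept c from TP2: 1099.6 + 120.73 − 667.35 = 552.99.
At (115, 495): z = −23.1 + 628.0 + 552.99 = 1157.9 m.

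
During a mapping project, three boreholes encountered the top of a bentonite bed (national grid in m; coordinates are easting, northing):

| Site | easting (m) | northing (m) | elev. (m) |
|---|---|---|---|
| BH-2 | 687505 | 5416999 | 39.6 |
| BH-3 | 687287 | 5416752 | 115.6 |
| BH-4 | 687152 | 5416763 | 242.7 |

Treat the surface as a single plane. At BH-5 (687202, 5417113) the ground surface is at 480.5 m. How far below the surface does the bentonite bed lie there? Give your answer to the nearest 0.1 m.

112.0 m

Let the plane be z = a·easting + b·northing + c.
BH-3−BH-2: −218a − 247b = 76;  BH-4−BH-2: −353a − 236b = 203.1.
Solving gives a = −0.901706628, b = 0.488145931.
Then c = 39.6 − a·687505 − b·5416999 = −2024318.60.
At (687202, 5417113): z_contact = −619654.60 + 2644341.67 − 2024318.60 = 368.47 m.
Depth below ground = 480.5 − 368.47 = 112.0 m.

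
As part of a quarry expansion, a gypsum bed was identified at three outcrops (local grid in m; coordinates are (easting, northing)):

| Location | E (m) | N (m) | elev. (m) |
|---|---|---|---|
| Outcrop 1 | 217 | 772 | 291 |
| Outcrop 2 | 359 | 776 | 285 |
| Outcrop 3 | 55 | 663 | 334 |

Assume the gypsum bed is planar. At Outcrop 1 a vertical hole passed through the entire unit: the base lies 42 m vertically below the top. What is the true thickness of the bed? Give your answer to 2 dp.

Let the plane be z = a·E + b·N + c.
Outcrop 2−Outcrop 1: 142a + 4b = −6;  Outcrop 3−Outcrop 1: −162a − 109b = 43.
Solving gives a = −0.03250, b = −0.34619.
|∇z| = √(a²+b²) = 0.34771, so dip δ = arctan(0.34771) = 19.17°.
True thickness = vertical thickness × cos δ = 42 × cos 19.17° = 39.67 m.

39.67 m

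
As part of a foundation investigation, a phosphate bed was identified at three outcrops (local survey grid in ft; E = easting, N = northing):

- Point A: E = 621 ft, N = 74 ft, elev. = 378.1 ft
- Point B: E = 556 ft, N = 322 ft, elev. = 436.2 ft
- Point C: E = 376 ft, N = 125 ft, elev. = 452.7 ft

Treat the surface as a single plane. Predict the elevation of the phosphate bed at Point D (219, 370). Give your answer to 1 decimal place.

535.2 ft

Let the plane be z = a·E + b·N + c.
Point B−Point A: −65a + 248b = 58.1;  Point C−Point A: −245a + 51b = 74.6.
Solving gives a = −0.27048, b = 0.16338.
Then c = 378.1 − a·621 − b·74 = 533.98.
At (219, 370): z = −59.2 + 60.5 + 533.98 = 535.2 ft.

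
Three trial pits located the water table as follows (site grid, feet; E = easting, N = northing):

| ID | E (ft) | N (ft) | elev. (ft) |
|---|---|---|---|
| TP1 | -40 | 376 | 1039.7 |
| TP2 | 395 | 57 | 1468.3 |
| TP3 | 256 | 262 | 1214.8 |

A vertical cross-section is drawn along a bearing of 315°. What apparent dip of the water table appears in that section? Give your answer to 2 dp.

Two edge vectors: TP1→TP2 = (435, -319, 428.6), TP1→TP3 = (296, -114, 175.1).
Normal n = (TP1→TP2) × (TP1→TP3) = (-6996.5, 50697.1, 44834).
So ∂z/∂E = −n_x/n_z = 0.15605 and ∂z/∂N = −n_y/n_z = −1.13077.
Unit vector along 315° is (sin 315°, cos 315°) = (-0.7071, 0.7071).
Slope in that direction = a·(-0.7071) + b·(0.7071) = −0.90992.
Apparent dip = arctan|0.90992| = 42.30° (true dip is 48.8°, so apparent ≤ true as expected).

42.30°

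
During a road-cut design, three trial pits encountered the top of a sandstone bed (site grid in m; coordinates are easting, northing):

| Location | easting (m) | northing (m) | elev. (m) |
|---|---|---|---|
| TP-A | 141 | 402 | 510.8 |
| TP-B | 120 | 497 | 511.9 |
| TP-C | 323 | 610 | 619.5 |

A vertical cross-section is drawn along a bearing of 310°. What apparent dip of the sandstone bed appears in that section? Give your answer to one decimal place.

15.8°

Let the plane be z = a·easting + b·northing + c.
TP-B−TP-A: −21a + 95b = 1.1;  TP-C−TP-A: 182a + 208b = 108.7.
Solving gives a = 0.46623, b = 0.11464.
Unit vector along 310° is (sin 310°, cos 310°) = (-0.7660, 0.6428).
Slope in that direction = a·(-0.7660) + b·(0.6428) = −0.28347.
Apparent dip = arctan|0.28347| = 15.8° (true dip is 25.6°, so apparent ≤ true as expected).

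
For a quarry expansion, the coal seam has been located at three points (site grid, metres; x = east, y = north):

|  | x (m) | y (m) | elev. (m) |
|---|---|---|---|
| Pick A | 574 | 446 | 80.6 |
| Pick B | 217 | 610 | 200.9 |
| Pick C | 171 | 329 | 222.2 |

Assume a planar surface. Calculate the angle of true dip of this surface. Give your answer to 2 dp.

Two edge vectors: Pick A→Pick B = (-357, 164, 120.3), Pick A→Pick C = (-403, -117, 141.6).
Normal n = (Pick A→Pick B) × (Pick A→Pick C) = (37297.5, 2070.3, 107861).
So ∂z/∂x = −n_x/n_z = −0.34579 and ∂z/∂y = −n_y/n_z = −0.01919.
Gradient magnitude |∇z| = √(a² + b²) = √(0.11957 + 0.00037) = 0.34632.
True dip = arctan(0.34632) = 19.10°, dipping toward E (azimuth ≈ 087°).

19.10°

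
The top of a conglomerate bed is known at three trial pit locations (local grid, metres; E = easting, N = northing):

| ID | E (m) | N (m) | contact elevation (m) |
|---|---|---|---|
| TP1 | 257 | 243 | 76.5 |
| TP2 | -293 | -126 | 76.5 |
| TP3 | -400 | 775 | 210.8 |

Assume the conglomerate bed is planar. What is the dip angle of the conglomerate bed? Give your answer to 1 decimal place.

Let the plane be z = a·E + b·N + c.
TP2−TP1: −550a − 369b = 0;  TP3−TP1: −657a + 532b = 134.3.
Solving gives a = −0.09262, b = 0.13806.
Gradient magnitude |∇z| = √(a² + b²) = √(0.00858 + 0.01906) = 0.16625.
True dip = arctan(0.16625) = 9.4°, dipping toward SE (azimuth ≈ 146°).

9.4°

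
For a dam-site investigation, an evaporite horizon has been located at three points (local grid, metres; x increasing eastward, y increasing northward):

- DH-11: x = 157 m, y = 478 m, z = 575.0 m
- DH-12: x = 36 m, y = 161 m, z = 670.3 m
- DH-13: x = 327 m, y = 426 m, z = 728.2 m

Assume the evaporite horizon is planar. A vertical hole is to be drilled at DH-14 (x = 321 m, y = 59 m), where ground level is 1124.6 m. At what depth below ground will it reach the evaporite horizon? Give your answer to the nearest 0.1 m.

Two edge vectors: DH-11→DH-12 = (-121, -317, 95.3), DH-11→DH-13 = (170, -52, 153.2).
Normal n = (DH-11→DH-12) × (DH-11→DH-13) = (-43608.8, 34738.2, 60182).
So ∂z/∂x = −n_x/n_z = 0.72462 and ∂z/∂y = −n_y/n_z = −0.57722.
Intercept c from DH-11: 575 − 113.76 + 275.91 = 737.15.
At (321, 59): z_contact = 232.60 − 34.06 + 737.15 = 935.69 m.
Depth below ground = 1124.6 − 935.69 = 188.9 m.

188.9 m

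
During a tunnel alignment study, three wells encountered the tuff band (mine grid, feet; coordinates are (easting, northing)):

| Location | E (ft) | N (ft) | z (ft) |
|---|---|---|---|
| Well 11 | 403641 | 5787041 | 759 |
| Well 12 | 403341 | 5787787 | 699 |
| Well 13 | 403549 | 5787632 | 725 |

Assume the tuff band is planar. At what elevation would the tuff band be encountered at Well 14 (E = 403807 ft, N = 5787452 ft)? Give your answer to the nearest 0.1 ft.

756.7 ft

Let the plane be z = a·E + b·N + c.
Well 12−Well 11: −300a + 746b = −60;  Well 13−Well 11: −92a + 591b = −34.
Solving gives a = 0.092906835, b = −0.043066956.
Then c = 759 − a·403641 − b·5787041 = 212488.23.
At (403807, 5787452): z = 37516.4 − 249247.9 + 212488.23 = 756.7 ft.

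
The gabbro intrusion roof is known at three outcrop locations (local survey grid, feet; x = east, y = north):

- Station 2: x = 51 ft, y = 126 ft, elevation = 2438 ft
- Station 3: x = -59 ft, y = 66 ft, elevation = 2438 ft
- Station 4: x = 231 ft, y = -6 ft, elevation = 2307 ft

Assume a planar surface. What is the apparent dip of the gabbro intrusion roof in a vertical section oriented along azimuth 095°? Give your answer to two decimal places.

19.74°

Let the plane be z = a·x + b·y + c.
Station 3−Station 2: −110a − 60b = 0;  Station 4−Station 2: 180a − 132b = −131.
Solving gives a = −0.31043, b = 0.56912.
Unit vector along 095° is (sin 95°, cos 95°) = (0.9962, -0.0872).
Slope in that direction = a·(0.9962) + b·(-0.0872) = −0.35885.
Apparent dip = arctan|0.35885| = 19.74° (true dip is 33.0°, so apparent ≤ true as expected).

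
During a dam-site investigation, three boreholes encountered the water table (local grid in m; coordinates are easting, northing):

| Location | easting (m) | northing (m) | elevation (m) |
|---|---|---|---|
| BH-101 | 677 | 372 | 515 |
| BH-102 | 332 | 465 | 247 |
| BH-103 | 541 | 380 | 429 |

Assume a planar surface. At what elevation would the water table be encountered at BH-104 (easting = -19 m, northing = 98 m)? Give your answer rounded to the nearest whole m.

291 m

Let the plane be z = a·easting + b·northing + c.
BH-102−BH-101: −345a + 93b = −268;  BH-103−BH-101: −136a + 8b = −86.
Solving gives a = 0.59203, b = −0.68548.
Then c = 515 − a·677 − b·372 = 369.19.
At (-19, 98): z = −11.2 − 67.2 + 369.19 = 290.8 m.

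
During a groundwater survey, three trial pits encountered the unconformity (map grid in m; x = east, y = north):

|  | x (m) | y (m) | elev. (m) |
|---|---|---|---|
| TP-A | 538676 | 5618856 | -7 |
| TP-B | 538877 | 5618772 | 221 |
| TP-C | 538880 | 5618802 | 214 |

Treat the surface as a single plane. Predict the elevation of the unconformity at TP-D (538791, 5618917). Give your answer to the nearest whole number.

Let the plane be z = a·x + b·y + c.
TP-B−TP-A: 201a − 84b = 228;  TP-C−TP-A: 204a − 54b = 221.
Solving gives a = 0.99522445, b = −0.33285578.
Then c = -7 − a·538676 − b·5618856 = 1334158.16.
At (538791, 5618917): z = 536218.0 − 1870289.0 + 1334158.16 = 87.1 m.

87 m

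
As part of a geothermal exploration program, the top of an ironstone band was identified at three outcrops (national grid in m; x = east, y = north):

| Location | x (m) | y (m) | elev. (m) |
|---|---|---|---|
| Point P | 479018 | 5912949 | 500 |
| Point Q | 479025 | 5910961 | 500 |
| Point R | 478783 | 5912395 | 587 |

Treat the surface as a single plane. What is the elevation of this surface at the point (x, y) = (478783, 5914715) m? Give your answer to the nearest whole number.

Two edge vectors: Point P→Point Q = (7, -1988, 0), Point P→Point R = (-235, -554, 87).
Normal n = (Point P→Point Q) × (Point P→Point R) = (-172956, -609, -471058).
So ∂z/∂x = −n_x/n_z = −0.36716498 and ∂z/∂y = −n_y/n_z = −0.00129283.
Intercept c from Point P: 500 + 175878.63 + 7644.46 = 184023.10.
At (478783, 5914715): z = −175792.3 − 7646.7 + 184023.10 = 584.0 m.

584 m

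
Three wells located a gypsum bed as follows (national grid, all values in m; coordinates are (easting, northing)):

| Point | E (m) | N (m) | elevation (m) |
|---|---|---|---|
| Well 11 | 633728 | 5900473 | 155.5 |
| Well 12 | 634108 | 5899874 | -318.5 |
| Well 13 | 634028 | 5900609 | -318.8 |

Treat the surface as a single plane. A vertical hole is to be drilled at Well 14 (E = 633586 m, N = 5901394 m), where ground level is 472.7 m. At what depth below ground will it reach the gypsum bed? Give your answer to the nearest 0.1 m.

254.7 m

Let the plane be z = a·E + b·N + c.
Well 12−Well 11: 380a − 599b = −474;  Well 13−Well 11: 300a + 136b = −474.3.
Solving gives a = −1.506481546, b = −0.164378944.
Then c = 155.5 − a·633728 − b·5900473 = 1924768.56.
At (633586, 5901394): z_contact = −954485.62 − 970064.91 + 1924768.56 = 218.03 m.
Depth below ground = 472.7 − 218.03 = 254.7 m.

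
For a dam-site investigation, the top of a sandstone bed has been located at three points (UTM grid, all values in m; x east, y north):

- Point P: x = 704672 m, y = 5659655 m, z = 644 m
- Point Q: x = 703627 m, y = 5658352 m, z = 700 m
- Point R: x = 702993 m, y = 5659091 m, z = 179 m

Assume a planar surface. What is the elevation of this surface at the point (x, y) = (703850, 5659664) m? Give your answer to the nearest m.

313 m

Let the plane be z = a·x + b·y + c.
Point Q−Point P: −1045a − 1303b = 56;  Point R−Point P: −1679a − 564b = −465.
Solving gives a = 0.39883393, b = −0.36284072.
Then c = 644 − a·704672 − b·5659655 = 1773150.18.
At (703850, 5659664): z = 280719.3 − 2053556.5 + 1773150.18 = 312.9 m.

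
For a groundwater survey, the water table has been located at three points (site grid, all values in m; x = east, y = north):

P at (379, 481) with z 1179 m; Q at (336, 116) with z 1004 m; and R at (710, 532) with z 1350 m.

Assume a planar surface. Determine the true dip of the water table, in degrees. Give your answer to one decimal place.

31.8°

Let the plane be z = a·x + b·y + c.
Q−P: −43a − 365b = −175;  R−P: 331a + 51b = 171.
Solving gives a = 0.45093, b = 0.42633.
Gradient magnitude |∇z| = √(a² + b²) = √(0.20334 + 0.18176) = 0.62056.
True dip = arctan(0.62056) = 31.8°, dipping toward SW (azimuth ≈ 227°).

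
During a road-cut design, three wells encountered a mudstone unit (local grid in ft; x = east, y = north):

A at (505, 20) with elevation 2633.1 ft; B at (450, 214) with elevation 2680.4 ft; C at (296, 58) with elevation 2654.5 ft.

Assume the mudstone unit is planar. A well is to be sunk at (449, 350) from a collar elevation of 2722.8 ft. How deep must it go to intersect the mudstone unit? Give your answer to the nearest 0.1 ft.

Let the plane be z = a·x + b·y + c.
B−A: −55a + 194b = 47.3;  C−A: −209a + 38b = 21.4.
Solving gives a = −0.06122, b = 0.22646.
Then c = 2633.1 − a·505 − b·20 = 2659.49.
At (449, 350): z_contact = −27.49 + 79.26 + 2659.49 = 2711.26 ft.
Depth below ground = 2722.8 − 2711.26 = 11.5 ft.

11.5 ft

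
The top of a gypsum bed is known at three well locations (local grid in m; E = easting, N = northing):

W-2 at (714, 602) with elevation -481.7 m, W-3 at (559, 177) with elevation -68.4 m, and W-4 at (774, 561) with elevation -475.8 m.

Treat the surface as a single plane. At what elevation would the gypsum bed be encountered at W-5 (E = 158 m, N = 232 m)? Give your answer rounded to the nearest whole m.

Let the plane be z = a·E + b·N + c.
W-3−W-2: −155a − 425b = 413.3;  W-4−W-2: 60a − 41b = 5.9.
Solving gives a = −0.45323, b = −0.80717.
Then c = -481.7 − a·714 − b·602 = 327.83.
At (158, 232): z = −71.6 − 187.3 + 327.83 = 69.0 m.

69 m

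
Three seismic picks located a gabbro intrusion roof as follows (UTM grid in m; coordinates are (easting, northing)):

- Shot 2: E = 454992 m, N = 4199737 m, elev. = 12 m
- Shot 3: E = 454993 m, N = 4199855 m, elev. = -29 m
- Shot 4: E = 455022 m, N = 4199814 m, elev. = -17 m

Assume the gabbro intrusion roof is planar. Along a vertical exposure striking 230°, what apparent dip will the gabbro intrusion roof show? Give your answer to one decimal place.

Let the plane be z = a·E + b·N + c.
Shot 3−Shot 2: 1a + 118b = −41;  Shot 4−Shot 2: 30a + 77b = −29.
Solving gives a = −0.07652, b = −0.34681.
Unit vector along 230° is (sin 230°, cos 230°) = (-0.7660, -0.6428).
Slope in that direction = a·(-0.7660) + b·(-0.6428) = 0.28154.
Apparent dip = arctan|0.28154| = 15.7° (true dip is 19.6°, so apparent ≤ true as expected).

15.7°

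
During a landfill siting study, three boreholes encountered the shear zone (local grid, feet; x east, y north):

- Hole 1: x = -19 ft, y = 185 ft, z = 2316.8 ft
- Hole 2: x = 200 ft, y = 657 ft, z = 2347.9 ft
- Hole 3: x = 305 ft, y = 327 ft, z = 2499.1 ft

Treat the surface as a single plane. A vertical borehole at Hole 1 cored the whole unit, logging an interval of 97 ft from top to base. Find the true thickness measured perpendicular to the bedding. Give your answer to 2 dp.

Two edge vectors: Hole 1→Hole 2 = (219, 472, 31.1), Hole 1→Hole 3 = (324, 142, 182.3).
Normal n = (Hole 1→Hole 2) × (Hole 1→Hole 3) = (81629.4, -29847.3, -121830).
So ∂z/∂x = −n_x/n_z = 0.67003 and ∂z/∂y = −n_y/n_z = −0.24499.
|∇z| = √(a²+b²) = 0.71341, so dip δ = arctan(0.71341) = 35.50°.
True thickness = vertical thickness × cos δ = 97 × cos 35.50° = 78.96 ft.

78.96 ft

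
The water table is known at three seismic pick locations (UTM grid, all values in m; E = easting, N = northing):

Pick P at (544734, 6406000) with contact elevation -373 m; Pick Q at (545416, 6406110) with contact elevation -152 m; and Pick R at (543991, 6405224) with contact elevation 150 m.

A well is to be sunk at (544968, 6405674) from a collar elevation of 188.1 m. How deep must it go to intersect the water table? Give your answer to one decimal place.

Two edge vectors: Pick P→Pick Q = (682, 110, 221), Pick P→Pick R = (-743, -776, 523).
Normal n = (Pick P→Pick Q) × (Pick P→Pick R) = (229026, -520889, -447502).
So ∂z/∂E = −n_x/n_z = 0.511787657 and ∂z/∂N = −n_y/n_z = −1.163992563.
Intercept c from Pick P: -373 − 278788.14 + 7456536.36 = 7177375.22.
At (544968, 6405674): z_contact = 278907.90 − 7456156.90 + 7177375.22 = 126.22 m.
Depth below ground = 188.1 − 126.22 = 61.9 m.

61.9 m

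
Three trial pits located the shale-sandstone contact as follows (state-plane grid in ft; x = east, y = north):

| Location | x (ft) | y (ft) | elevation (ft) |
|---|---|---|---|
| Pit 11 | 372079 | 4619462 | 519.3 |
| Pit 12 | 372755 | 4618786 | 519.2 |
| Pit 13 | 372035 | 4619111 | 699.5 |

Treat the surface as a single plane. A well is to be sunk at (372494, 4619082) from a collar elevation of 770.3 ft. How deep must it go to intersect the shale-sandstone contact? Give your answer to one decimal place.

267.0 ft

Let the plane be z = a·x + b·y + c.
Pit 12−Pit 11: 676a − 676b = −0.1;  Pit 13−Pit 11: −44a − 351b = 180.2.
Solving gives a = −0.456333982, b = −0.456186053.
Then c = 519.3 − a·372079 − b·4619462 = 2277645.73.
At (372494, 4619082): z_contact = −169981.67 − 2107160.79 + 2277645.73 = 503.27 ft.
Depth below ground = 770.3 − 503.27 = 267.0 ft.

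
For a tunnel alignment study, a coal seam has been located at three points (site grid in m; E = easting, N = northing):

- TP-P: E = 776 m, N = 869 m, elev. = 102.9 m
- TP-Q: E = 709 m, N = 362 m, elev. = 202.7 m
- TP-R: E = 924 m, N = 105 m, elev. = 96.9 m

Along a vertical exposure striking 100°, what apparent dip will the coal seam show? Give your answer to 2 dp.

Two edge vectors: TP-P→TP-Q = (-67, -507, 99.8), TP-P→TP-R = (148, -764, -6).
Normal n = (TP-P→TP-Q) × (TP-P→TP-R) = (79289.2, 14368.4, 126224).
So ∂z/∂E = −n_x/n_z = −0.62816 and ∂z/∂N = −n_y/n_z = −0.11383.
Unit vector along 100° is (sin 100°, cos 100°) = (0.9848, -0.1736).
Slope in that direction = a·(0.9848) + b·(-0.1736) = −0.59885.
Apparent dip = arctan|0.59885| = 30.92° (true dip is 32.6°, so apparent ≤ true as expected).

30.92°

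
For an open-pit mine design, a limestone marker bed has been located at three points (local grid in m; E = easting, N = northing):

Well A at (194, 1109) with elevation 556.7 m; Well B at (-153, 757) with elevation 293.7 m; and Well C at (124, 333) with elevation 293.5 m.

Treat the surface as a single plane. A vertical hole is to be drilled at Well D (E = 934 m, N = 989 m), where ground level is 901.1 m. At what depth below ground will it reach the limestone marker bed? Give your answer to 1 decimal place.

43.1 m

Let the plane be z = a·E + b·N + c.
Well B−Well A: −347a − 352b = −263;  Well C−Well A: −70a − 776b = −263.2.
Solving gives a = 0.455548, b = 0.298082.
Then c = 556.7 − a·194 − b·1109 = 137.75.
At (934, 989): z_contact = 425.48 + 294.80 + 137.75 = 858.04 m.
Depth below ground = 901.1 − 858.04 = 43.1 m.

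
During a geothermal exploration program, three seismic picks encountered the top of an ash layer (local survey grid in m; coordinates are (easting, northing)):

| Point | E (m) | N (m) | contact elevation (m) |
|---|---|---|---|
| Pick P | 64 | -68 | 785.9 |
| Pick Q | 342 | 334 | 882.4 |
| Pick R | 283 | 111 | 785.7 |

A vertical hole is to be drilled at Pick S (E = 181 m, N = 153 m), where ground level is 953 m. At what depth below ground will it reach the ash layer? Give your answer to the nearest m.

Let the plane be z = a·E + b·N + c.
Pick Q−Pick P: 278a + 402b = 96.5;  Pick R−Pick P: 219a + 179b = −0.2.
Solving gives a = −0.45339, b = 0.55359.
Then c = 785.9 − a·64 − b·-68 = 852.56.
At (181, 153): z_contact = −82.1 + 84.7 + 852.56 = 855.2 m.
Depth below ground = 953 − 855.2 = 98 m.

98 m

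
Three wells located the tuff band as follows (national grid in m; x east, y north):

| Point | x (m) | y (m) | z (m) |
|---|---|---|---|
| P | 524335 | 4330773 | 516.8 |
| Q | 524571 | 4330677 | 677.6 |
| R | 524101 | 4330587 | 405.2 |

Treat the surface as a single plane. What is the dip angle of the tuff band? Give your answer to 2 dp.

32.43°

Two edge vectors: P→Q = (236, -96, 160.8), P→R = (-234, -186, -111.6).
Normal n = (P→Q) × (P→R) = (40622.4, -11289.6, -66360).
So ∂z/∂x = −n_x/n_z = 0.61215 and ∂z/∂y = −n_y/n_z = −0.17013.
Gradient magnitude |∇z| = √(a² + b²) = √(0.37473 + 0.02894) = 0.63535.
True dip = arctan(0.63535) = 32.43°, dipping toward WNW (azimuth ≈ 286°).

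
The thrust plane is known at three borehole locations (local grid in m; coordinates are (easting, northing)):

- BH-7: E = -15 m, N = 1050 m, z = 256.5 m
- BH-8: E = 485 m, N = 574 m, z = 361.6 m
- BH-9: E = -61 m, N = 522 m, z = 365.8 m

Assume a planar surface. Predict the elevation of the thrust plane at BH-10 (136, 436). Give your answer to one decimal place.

386.1 m

Let the plane be z = a·E + b·N + c.
BH-8−BH-7: 500a − 476b = 105.1;  BH-9−BH-7: −46a − 528b = 109.3.
Solving gives a = 0.012123, b = −0.208064.
Then c = 256.5 − a·-15 − b·1050 = 475.15.
At (136, 436): z = 1.6 − 90.7 + 475.15 = 386.1 m.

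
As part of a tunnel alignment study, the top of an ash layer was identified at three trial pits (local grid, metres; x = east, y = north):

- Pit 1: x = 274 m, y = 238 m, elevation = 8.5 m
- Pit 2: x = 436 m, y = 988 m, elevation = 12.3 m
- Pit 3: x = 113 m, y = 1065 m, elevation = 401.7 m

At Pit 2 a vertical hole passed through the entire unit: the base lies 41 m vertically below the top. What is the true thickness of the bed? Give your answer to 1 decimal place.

26.6 m

Let the plane be z = a·x + b·y + c.
Pit 2−Pit 1: 162a + 750b = 3.8;  Pit 3−Pit 1: −161a + 827b = 393.2.
Solving gives a = −1.14539, b = 0.25247.
|∇z| = √(a²+b²) = 1.17288, so dip δ = arctan(1.17288) = 49.55°.
True thickness = vertical thickness × cos δ = 41 × cos 49.55° = 26.6 m.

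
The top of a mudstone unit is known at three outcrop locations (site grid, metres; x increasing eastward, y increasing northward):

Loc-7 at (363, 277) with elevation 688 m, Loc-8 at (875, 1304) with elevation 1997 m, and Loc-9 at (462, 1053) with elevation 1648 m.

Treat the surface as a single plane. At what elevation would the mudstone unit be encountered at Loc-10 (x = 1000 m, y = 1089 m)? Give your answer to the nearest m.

Let the plane be z = a·x + b·y + c.
Loc-8−Loc-7: 512a + 1027b = 1309;  Loc-9−Loc-7: 99a + 776b = 960.
Solving gives a = 0.10102, b = 1.22423.
Then c = 688 − a·363 − b·277 = 312.22.
At (1000, 1089): z = 101.0 + 1333.2 + 312.22 = 1746.4 m.

1746 m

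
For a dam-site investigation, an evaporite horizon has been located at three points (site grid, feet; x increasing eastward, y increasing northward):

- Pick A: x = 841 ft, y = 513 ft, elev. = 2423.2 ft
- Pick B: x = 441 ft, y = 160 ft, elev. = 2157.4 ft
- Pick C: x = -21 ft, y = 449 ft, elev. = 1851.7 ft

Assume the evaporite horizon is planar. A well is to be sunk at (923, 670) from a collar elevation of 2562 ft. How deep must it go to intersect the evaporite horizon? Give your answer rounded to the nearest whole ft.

84 ft

Let the plane be z = a·x + b·y + c.
Pick B−Pick A: −400a − 353b = −265.8;  Pick C−Pick A: −862a − 64b = −571.5.
Solving gives a = 0.66285, b = 0.00186.
Then c = 2423.2 − a·841 − b·513 = 1864.78.
At (923, 670): z_contact = 611.8 + 1.2 + 1864.78 = 2477.8 ft.
Depth below ground = 2562 − 2477.8 = 84 ft.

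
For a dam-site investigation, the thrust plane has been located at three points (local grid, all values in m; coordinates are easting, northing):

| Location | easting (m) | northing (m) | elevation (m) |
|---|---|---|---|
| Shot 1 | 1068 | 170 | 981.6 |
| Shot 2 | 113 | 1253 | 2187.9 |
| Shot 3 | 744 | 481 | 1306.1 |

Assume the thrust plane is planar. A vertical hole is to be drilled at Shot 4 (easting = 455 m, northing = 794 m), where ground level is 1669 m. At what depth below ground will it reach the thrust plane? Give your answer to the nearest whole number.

Let the plane be z = a·easting + b·northing + c.
Shot 2−Shot 1: −955a + 1083b = 1206.3;  Shot 3−Shot 1: −324a + 311b = 324.5.
Solving gives a = 0.44029, b = 1.50210.
Then c = 981.6 − a·1068 − b·170 = 256.02.
At (455, 794): z_contact = 200.3 + 1192.7 + 256.02 = 1649.0 m.
Depth below ground = 1669 − 1649.0 = 20 m.

20 m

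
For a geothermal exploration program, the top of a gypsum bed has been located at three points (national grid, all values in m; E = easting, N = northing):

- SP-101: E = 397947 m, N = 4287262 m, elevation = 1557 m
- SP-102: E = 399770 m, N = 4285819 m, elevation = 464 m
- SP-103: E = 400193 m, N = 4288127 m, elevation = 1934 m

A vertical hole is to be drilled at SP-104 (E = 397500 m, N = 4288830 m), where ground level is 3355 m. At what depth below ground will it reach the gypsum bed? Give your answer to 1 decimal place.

738.1 m

Let the plane be z = a·E + b·N + c.
SP-102−SP-101: 1823a − 1443b = −1093;  SP-103−SP-101: 2246a + 865b = 377.
Solving gives a = −0.083321831, b = 0.652185934.
Then c = 1557 − a·397947 − b·4287262 = −2761377.30.
At (397500, 4288830): z_contact = −33120.43 + 2797114.60 − 2761377.30 = 2616.87 m.
Depth below ground = 3355 − 2616.87 = 738.1 m.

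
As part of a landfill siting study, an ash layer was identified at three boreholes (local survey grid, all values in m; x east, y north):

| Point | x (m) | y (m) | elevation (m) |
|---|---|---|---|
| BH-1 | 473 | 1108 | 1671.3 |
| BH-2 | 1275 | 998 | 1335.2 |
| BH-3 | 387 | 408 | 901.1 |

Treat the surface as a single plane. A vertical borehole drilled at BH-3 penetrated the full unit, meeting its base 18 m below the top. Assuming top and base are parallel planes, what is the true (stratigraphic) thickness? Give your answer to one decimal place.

Let the plane be z = a·x + b·y + c.
BH-2−BH-1: 802a − 110b = −336.1;  BH-3−BH-1: −86a − 700b = −770.2.
Solving gives a = −0.26372, b = 1.13269.
|∇z| = √(a²+b²) = 1.16298, so dip δ = arctan(1.16298) = 49.31°.
True thickness = vertical thickness × cos δ = 18 × cos 49.31° = 11.7 m.

11.7 m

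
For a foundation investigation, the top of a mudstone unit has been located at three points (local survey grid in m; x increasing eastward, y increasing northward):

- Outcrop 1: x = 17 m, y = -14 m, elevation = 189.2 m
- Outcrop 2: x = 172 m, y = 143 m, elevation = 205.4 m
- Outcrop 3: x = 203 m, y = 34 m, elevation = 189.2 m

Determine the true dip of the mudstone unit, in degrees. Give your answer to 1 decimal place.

Let the plane be z = a·x + b·y + c.
Outcrop 2−Outcrop 1: 155a + 157b = 16.2;  Outcrop 3−Outcrop 1: 186a + 48b = 0.
Solving gives a = −0.03573, b = 0.13846.
Gradient magnitude |∇z| = √(a² + b²) = √(0.00128 + 0.01917) = 0.14300.
True dip = arctan(0.14300) = 8.1°, dipping toward SSE (azimuth ≈ 166°).

8.1°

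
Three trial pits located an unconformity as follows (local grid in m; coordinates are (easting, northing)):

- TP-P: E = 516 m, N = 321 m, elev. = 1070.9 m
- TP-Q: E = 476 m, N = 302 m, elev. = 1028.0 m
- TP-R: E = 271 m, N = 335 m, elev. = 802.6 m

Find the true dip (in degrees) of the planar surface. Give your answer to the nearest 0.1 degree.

47.6°

Let the plane be z = a·E + b·N + c.
TP-Q−TP-P: −40a − 19b = −42.9;  TP-R−TP-P: −245a + 14b = −268.3.
Solving gives a = 1.09267, b = −0.04247.
Gradient magnitude |∇z| = √(a² + b²) = √(1.19394 + 0.00180) = 1.09350.
True dip = arctan(1.09350) = 47.6°, dipping toward W (azimuth ≈ 272°).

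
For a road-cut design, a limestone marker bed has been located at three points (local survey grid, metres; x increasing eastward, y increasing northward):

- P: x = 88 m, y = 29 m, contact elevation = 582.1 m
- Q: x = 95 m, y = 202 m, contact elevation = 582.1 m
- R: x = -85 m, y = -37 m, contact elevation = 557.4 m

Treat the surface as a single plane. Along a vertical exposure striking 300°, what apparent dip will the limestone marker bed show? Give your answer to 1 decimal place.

Let the plane be z = a·x + b·y + c.
Q−P: 7a + 173b = 0;  R−P: −173a − 66b = −24.7.
Solving gives a = 0.14501, b = −0.00587.
Unit vector along 300° is (sin 300°, cos 300°) = (-0.8660, 0.5000).
Slope in that direction = a·(-0.8660) + b·(0.5000) = −0.12852.
Apparent dip = arctan|0.12852| = 7.3° (true dip is 8.3°, so apparent ≤ true as expected).

7.3°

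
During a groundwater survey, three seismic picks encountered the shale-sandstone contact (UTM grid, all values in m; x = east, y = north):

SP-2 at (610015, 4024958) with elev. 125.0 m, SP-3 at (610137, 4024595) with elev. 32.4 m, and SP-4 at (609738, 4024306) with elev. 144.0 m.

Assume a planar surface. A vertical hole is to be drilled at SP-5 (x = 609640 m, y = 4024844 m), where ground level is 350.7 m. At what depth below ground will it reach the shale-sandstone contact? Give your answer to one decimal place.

100.4 m

Two edge vectors: SP-2→SP-3 = (122, -363, -92.6), SP-2→SP-4 = (-277, -652, 19).
Normal n = (SP-2→SP-3) × (SP-2→SP-4) = (-67272.2, 23332.2, -180095).
So ∂z/∂x = −n_x/n_z = −0.373537300 and ∂z/∂y = −n_y/n_z = 0.129554957.
Intercept c from SP-2: 125 + 227863.36 − 521453.26 = −293464.91.
At (609640, 4024844): z_contact = −227723.28 + 521438.49 − 293464.91 = 250.31 m.
Depth below ground = 350.7 − 250.31 = 100.4 m.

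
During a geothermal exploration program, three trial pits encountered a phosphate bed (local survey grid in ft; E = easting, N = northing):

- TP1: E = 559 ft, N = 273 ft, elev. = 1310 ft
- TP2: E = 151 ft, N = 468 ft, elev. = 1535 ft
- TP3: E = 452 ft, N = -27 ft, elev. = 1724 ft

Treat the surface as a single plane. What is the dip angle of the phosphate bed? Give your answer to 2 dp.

Let the plane be z = a·E + b·N + c.
TP2−TP1: −408a + 195b = 225;  TP3−TP1: −107a − 300b = 414.
Solving gives a = −1.03466, b = −1.01097.
Gradient magnitude |∇z| = √(a² + b²) = √(1.07051 + 1.02207) = 1.44657.
True dip = arctan(1.44657) = 55.34°, dipping toward NE (azimuth ≈ 046°).

55.34°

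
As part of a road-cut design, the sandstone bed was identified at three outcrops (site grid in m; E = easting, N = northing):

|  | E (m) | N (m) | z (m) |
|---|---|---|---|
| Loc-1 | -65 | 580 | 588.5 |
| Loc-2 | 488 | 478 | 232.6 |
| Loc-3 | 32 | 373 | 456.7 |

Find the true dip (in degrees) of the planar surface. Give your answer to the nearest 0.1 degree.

Let the plane be z = a·E + b·N + c.
Loc-2−Loc-1: 553a − 102b = −355.9;  Loc-3−Loc-1: 97a − 207b = −131.8.
Solving gives a = −0.57592, b = 0.36684.
Gradient magnitude |∇z| = √(a² + b²) = √(0.33168 + 0.13457) = 0.68283.
True dip = arctan(0.68283) = 34.3°, dipping toward ESE (azimuth ≈ 122°).

34.3°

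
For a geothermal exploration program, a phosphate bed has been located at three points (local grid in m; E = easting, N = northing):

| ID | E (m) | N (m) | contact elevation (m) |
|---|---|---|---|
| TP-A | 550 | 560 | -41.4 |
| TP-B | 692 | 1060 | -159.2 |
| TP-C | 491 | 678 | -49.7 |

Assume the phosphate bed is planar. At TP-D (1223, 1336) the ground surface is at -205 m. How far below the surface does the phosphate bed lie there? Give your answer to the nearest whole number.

115 m

Two edge vectors: TP-A→TP-B = (142, 500, -117.8), TP-A→TP-C = (-59, 118, -8.3).
Normal n = (TP-A→TP-B) × (TP-A→TP-C) = (9750.4, 8128.8, 46256).
So ∂z/∂E = −n_x/n_z = −0.21079 and ∂z/∂N = −n_y/n_z = −0.17574.
Intercept c from TP-A: -41.4 + 115.94 + 98.41 = 172.95.
At (1223, 1336): z_contact = −257.8 − 234.8 + 172.95 = -319.6 m.
Depth below ground = -205 − (-319.6) = 115 m.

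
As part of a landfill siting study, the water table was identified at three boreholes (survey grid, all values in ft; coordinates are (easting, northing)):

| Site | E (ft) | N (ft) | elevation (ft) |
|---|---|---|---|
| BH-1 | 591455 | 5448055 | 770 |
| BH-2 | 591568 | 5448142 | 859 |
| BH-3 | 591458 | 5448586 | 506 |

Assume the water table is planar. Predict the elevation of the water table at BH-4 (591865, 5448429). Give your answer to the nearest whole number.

1064 ft

Two edge vectors: BH-1→BH-2 = (113, 87, 89), BH-1→BH-3 = (3, 531, -264).
Normal n = (BH-1→BH-2) × (BH-1→BH-3) = (-70227, 30099, 59742).
So ∂z/∂E = −n_x/n_z = 1.17550467 and ∂z/∂N = −n_y/n_z = −0.50381641.
Intercept c from BH-1: 770 − 695258.11 + 2744819.51 = 2050331.40.
At (591865, 5448429): z = 695740.1 − 2745007.9 + 2050331.40 = 1063.5 ft.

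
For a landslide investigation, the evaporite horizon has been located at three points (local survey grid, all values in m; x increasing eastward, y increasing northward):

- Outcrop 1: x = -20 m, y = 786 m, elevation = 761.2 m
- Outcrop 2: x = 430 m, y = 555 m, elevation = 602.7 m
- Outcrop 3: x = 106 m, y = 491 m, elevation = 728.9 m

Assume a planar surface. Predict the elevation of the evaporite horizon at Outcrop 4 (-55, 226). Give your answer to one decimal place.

803.8 m

Two edge vectors: Outcrop 1→Outcrop 2 = (450, -231, -158.5), Outcrop 1→Outcrop 3 = (126, -295, -32.3).
Normal n = (Outcrop 1→Outcrop 2) × (Outcrop 1→Outcrop 3) = (-39296.2, -5436, -103644).
So ∂z/∂x = −n_x/n_z = −0.37915 and ∂z/∂y = −n_y/n_z = −0.05245.
Intercept c from Outcrop 1: 761.2 − 7.58 + 41.22 = 794.84.
At (-55, 226): z = 20.9 − 11.9 + 794.84 = 803.8 m.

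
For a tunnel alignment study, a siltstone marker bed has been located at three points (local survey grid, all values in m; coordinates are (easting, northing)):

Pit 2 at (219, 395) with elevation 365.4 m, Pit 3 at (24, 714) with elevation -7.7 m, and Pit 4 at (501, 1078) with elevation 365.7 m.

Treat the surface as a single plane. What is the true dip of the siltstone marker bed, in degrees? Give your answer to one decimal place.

51.0°

Two edge vectors: Pit 2→Pit 3 = (-195, 319, -373.1), Pit 2→Pit 4 = (282, 683, 0.3).
Normal n = (Pit 2→Pit 3) × (Pit 2→Pit 4) = (254923, -105155.7, -223143).
So ∂z/∂E = −n_x/n_z = 1.14242 and ∂z/∂N = −n_y/n_z = −0.47125.
Gradient magnitude |∇z| = √(a² + b²) = √(1.30512 + 0.22207) = 1.23580.
True dip = arctan(1.23580) = 51.0°, dipping toward WNW (azimuth ≈ 292°).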